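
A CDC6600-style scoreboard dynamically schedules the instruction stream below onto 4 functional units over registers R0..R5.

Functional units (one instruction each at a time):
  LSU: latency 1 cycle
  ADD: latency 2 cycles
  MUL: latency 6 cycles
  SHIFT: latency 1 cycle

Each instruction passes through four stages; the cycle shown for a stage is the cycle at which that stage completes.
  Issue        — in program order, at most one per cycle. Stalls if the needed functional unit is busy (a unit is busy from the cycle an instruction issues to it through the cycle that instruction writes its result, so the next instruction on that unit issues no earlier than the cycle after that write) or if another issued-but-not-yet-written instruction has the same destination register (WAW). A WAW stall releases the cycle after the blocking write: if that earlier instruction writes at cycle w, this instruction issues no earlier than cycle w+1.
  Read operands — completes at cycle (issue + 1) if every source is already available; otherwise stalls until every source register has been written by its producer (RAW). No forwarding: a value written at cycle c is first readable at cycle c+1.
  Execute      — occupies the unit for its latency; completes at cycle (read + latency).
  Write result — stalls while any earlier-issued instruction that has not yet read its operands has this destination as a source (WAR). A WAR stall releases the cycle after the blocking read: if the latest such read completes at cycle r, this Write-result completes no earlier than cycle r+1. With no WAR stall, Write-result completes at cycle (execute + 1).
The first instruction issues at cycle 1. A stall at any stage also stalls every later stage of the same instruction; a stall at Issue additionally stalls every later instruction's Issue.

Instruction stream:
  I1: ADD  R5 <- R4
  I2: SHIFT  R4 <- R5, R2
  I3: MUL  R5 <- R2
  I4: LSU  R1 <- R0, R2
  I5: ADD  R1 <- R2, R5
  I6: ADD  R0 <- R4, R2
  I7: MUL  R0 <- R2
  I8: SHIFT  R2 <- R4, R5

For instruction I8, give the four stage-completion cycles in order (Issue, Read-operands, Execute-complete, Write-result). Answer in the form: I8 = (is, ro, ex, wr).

I8 = (25, 26, 27, 28)

c1: I1 issues→ADD
c2: I1 reads, I2 issues→SHIFT
c4: I1 exec-done
c5: I1 writes R5
c6: I2 reads, I3 issues→MUL
c7: I2 exec-done, I3 reads, I4 issues→LSU
c8: I2 writes R4, I4 reads
c9: I4 exec-done
c10: I4 writes R1
c11: I5 issues→ADD
c13: I3 exec-done
c14: I3 writes R5
c15: I5 reads
c17: I5 exec-done
c18: I5 writes R1
c19: I6 issues→ADD
c20: I6 reads
c22: I6 exec-done
c23: I6 writes R0
c24: I7 issues→MUL
c25: I7 reads, I8 issues→SHIFT
c26: I8 reads
c27: I8 exec-done
c28: I8 writes R2
c31: I7 exec-done
c32: I7 writes R0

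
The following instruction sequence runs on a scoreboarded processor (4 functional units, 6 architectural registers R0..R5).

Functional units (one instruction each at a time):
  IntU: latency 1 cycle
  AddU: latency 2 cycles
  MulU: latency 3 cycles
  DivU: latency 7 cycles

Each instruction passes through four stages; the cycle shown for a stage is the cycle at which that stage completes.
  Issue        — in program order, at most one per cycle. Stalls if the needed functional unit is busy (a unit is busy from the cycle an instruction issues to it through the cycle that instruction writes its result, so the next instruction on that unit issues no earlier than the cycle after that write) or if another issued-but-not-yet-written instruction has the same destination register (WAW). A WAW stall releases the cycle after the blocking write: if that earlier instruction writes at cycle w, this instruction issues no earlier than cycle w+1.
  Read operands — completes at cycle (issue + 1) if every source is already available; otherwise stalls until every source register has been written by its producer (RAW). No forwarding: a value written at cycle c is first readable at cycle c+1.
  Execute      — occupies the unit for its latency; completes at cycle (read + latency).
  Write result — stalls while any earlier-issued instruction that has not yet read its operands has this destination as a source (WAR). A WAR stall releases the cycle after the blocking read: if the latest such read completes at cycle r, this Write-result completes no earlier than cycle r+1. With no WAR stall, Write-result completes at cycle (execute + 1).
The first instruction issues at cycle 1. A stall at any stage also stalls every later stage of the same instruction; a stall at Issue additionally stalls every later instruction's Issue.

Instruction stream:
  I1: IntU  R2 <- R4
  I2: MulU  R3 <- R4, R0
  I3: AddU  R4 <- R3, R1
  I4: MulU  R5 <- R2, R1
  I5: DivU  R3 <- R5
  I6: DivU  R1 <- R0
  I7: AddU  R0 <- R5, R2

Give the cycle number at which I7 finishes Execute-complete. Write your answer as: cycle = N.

cycle = 27

[1] I1 issues→IntU
[2] I1 reads | I2 issues→MulU
[3] I1 exec-done | I2 reads | I3 issues→AddU
[4] I1 writes R2
[6] I2 exec-done
[7] I2 writes R3
[8] I3 reads | I4 issues→MulU
[9] I4 reads | I5 issues→DivU
[10] I3 exec-done
[11] I3 writes R4
[12] I4 exec-done
[13] I4 writes R5
[14] I5 reads
[21] I5 exec-done
[22] I5 writes R3
[23] I6 issues→DivU
[24] I6 reads | I7 issues→AddU
[25] I7 reads
[27] I7 exec-done
[28] I7 writes R0
[31] I6 exec-done
[32] I6 writes R1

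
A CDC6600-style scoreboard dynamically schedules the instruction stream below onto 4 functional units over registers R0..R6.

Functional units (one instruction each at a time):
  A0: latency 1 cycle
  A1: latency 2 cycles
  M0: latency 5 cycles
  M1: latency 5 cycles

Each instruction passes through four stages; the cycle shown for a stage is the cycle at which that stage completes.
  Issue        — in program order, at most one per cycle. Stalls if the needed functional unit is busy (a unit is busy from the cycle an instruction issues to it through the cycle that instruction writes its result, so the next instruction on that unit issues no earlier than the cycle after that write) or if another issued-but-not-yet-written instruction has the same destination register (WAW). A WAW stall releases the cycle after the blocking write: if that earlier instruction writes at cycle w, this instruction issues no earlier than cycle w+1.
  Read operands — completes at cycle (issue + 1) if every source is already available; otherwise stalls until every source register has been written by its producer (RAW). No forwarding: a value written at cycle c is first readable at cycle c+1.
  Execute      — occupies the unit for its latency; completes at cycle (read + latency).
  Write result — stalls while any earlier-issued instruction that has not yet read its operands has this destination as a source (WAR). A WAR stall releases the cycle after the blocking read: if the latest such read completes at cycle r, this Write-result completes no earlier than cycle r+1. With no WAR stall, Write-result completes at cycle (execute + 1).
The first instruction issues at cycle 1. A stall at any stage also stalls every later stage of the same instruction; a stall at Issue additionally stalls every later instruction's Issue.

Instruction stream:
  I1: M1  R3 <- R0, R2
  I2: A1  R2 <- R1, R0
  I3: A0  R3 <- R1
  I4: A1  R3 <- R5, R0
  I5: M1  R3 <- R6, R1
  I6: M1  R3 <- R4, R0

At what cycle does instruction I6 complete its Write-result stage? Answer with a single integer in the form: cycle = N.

cycle = 33

cycle 1: issue I1 (M1)
cycle 2: I1 read-ops · issue I2 (A1)
cycle 3: I2 read-ops
cycle 5: I2 finished on A1
cycle 6: I2→R2
cycle 7: I1 finished on M1
cycle 8: I1→R3
cycle 9: issue I3 (A0)
cycle 10: I3 read-ops
cycle 11: I3 finished on A0
cycle 12: I3→R3
cycle 13: issue I4 (A1)
cycle 14: I4 read-ops
cycle 16: I4 finished on A1
cycle 17: I4→R3
cycle 18: issue I5 (M1)
cycle 19: I5 read-ops
cycle 24: I5 finished on M1
cycle 25: I5→R3
cycle 26: issue I6 (M1)
cycle 27: I6 read-ops
cycle 32: I6 finished on M1
cycle 33: I6→R3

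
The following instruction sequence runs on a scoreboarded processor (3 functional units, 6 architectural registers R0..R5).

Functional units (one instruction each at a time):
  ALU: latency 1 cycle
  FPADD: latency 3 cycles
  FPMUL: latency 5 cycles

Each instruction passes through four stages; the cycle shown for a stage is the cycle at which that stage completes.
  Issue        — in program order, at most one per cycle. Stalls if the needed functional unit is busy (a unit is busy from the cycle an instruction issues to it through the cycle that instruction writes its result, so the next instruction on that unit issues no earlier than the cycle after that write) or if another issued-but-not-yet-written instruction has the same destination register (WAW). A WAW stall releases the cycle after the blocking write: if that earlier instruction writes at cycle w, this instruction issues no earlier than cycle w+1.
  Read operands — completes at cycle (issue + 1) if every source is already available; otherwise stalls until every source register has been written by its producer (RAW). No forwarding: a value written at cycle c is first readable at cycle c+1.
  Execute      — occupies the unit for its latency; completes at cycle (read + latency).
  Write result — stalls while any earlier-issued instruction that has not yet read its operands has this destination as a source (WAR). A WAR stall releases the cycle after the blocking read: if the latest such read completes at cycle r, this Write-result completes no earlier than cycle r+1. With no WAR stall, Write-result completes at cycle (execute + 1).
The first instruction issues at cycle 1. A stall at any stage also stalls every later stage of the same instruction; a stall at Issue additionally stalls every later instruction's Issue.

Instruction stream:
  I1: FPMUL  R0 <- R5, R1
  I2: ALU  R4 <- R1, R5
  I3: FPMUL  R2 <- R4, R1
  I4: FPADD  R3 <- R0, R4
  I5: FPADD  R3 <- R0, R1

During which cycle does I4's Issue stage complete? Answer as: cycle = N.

cycle = 10

  I1 | 1 | 2 | 7 | 8
  I2 | 2 | 3 | 4 | 5
  I3 | 9 | 10 | 15 | 16   struct: FPMUL busy until I1 writes@8
  I4 | 10 | 11 | 14 | 15
  I5 | 16 | 17 | 20 | 21   struct: FPADD busy until I4 writes@15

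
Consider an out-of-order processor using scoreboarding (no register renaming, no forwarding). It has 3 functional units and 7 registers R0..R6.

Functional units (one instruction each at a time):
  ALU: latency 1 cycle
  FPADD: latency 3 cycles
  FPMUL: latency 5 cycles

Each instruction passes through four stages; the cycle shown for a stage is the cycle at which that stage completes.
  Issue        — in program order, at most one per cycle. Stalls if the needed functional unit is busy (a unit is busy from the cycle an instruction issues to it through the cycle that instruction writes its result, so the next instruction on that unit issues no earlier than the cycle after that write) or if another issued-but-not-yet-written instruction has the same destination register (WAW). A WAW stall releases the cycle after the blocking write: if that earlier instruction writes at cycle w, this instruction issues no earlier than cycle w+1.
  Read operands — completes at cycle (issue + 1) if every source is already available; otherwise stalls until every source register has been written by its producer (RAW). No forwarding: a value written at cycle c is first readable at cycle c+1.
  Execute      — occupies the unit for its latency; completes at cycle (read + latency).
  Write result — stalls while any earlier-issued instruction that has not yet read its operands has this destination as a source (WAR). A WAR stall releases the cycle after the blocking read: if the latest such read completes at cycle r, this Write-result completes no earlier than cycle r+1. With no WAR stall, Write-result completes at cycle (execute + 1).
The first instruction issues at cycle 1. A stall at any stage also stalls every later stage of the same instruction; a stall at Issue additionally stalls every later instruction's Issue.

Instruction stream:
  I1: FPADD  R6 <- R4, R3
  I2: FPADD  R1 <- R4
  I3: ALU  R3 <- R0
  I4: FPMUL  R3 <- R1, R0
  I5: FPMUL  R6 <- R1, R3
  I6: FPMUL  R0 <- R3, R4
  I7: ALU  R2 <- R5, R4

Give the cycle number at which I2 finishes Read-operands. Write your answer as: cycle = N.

I1: IS=1 RO=2 EX=5 WR=6
I2: IS=7 RO=8 EX=11 WR=12  [struct: FPADD busy until I1 writes@6]
I3: IS=8 RO=9 EX=10 WR=11
I4: IS=12 RO=13 EX=18 WR=19  [WAW R3: wait I3 write@11]
I5: IS=20 RO=21 EX=26 WR=27  [struct: FPMUL busy until I4 writes@19]
I6: IS=28 RO=29 EX=34 WR=35  [struct: FPMUL busy until I5 writes@27]
I7: IS=29 RO=30 EX=31 WR=32

cycle = 8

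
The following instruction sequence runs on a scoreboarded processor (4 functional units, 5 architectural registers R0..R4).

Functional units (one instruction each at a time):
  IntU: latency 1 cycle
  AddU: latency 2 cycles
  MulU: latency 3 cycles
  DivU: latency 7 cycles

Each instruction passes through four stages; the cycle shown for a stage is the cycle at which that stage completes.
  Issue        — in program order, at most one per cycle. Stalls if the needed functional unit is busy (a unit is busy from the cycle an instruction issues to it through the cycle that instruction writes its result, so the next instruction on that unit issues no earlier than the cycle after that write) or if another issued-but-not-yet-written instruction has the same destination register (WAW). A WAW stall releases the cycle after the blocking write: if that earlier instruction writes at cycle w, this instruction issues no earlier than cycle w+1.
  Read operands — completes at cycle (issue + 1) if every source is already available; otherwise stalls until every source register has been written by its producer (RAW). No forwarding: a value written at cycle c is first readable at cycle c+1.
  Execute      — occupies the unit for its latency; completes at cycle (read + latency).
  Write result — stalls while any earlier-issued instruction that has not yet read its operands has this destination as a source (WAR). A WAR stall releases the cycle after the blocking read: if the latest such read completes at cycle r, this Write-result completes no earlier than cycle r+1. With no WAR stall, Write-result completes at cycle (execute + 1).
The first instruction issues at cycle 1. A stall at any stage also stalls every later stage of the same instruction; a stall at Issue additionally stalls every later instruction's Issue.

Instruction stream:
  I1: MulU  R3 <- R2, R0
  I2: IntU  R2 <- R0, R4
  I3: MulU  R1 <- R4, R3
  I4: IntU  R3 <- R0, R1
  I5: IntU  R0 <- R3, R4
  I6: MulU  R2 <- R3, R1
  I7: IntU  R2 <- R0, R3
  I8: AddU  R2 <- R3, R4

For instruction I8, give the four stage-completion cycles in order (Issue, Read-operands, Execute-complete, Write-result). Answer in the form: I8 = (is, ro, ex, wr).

I8 = (27, 28, 30, 31)

I1  is:1  ro:2  ex:5  wr:6
I2  is:2  ro:3  ex:4  wr:5
I3  is:7  ro:8  ex:11  wr:12  — struct: MulU busy until I1 writes@6
I4  is:8  ro:13  ex:14  wr:15  — RAW R1: wait I3 write@12
I5  is:16  ro:17  ex:18  wr:19  — struct: IntU busy until I4 writes@15
I6  is:17  ro:18  ex:21  wr:22
I7  is:23  ro:24  ex:25  wr:26  — WAW R2: wait I6 write@22
I8  is:27  ro:28  ex:30  wr:31  — WAW R2: wait I7 write@26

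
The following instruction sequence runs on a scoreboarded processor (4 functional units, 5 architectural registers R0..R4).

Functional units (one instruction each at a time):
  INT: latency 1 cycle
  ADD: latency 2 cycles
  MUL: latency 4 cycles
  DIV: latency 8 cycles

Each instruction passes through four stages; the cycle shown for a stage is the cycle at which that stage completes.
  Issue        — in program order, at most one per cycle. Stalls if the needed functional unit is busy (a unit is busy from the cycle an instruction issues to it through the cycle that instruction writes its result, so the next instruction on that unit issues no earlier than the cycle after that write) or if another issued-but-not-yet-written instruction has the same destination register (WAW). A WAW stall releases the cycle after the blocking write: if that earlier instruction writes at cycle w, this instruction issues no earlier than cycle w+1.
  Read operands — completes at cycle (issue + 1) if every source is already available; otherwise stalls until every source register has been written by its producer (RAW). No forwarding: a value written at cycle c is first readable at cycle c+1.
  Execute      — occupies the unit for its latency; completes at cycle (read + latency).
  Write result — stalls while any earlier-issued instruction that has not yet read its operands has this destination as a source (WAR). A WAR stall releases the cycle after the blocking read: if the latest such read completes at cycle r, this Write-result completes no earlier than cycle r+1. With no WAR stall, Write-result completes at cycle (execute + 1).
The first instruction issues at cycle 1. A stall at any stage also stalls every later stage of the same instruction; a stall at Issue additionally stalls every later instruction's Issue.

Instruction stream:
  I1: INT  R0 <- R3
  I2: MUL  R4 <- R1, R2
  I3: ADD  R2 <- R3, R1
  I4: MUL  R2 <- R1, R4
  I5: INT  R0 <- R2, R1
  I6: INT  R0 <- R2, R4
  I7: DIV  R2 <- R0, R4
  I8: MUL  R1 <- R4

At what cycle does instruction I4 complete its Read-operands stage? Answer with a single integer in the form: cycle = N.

c1: I1 dispatched to INT
c2: I1 operands ready, I2 dispatched to MUL
c3: I1 complete, I2 operands ready, I3 dispatched to ADD
c4: R0←I1, I3 operands ready
c6: I3 complete
c7: I2 complete, R2←I3
c8: R4←I2
c9: I4 dispatched to MUL
c10: I4 operands ready, I5 dispatched to INT
c14: I4 complete
c15: R2←I4
c16: I5 operands ready
c17: I5 complete
c18: R0←I5
c19: I6 dispatched to INT
c20: I6 operands ready, I7 dispatched to DIV
c21: I6 complete, I8 dispatched to MUL
c22: R0←I6, I8 operands ready
c23: I7 operands ready
c26: I8 complete
c27: R1←I8
c31: I7 complete
c32: R2←I7

cycle = 10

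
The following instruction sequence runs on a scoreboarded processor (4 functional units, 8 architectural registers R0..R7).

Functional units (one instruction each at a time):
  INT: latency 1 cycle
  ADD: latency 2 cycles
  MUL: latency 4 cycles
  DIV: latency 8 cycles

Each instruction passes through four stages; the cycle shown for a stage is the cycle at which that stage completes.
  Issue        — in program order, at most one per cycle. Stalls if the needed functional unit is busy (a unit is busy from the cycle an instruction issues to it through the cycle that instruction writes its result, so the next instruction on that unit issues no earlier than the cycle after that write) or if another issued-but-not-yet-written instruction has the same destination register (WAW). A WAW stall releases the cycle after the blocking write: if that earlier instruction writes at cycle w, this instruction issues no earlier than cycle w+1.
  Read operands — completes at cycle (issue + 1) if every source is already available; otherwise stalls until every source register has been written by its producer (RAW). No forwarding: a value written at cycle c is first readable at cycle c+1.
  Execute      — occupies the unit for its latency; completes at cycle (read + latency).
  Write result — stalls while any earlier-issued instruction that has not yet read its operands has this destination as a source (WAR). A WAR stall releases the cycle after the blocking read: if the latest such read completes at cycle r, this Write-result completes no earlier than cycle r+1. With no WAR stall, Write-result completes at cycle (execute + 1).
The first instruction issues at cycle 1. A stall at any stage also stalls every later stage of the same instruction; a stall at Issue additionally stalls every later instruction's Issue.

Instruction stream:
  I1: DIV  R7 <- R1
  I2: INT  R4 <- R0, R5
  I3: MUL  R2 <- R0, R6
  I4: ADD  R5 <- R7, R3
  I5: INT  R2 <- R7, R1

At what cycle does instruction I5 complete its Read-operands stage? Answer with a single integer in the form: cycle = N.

I1 -> (1, 2, 10, 11)
I2 -> (2, 3, 4, 5)
I3 -> (3, 4, 8, 9)
I4 -> (4, 12, 14, 15)  // RAW R7: wait I1 write@11
I5 -> (10, 12, 13, 14)  // WAW R2: wait I3 write@9, RAW R7: wait I1 write@11

cycle = 12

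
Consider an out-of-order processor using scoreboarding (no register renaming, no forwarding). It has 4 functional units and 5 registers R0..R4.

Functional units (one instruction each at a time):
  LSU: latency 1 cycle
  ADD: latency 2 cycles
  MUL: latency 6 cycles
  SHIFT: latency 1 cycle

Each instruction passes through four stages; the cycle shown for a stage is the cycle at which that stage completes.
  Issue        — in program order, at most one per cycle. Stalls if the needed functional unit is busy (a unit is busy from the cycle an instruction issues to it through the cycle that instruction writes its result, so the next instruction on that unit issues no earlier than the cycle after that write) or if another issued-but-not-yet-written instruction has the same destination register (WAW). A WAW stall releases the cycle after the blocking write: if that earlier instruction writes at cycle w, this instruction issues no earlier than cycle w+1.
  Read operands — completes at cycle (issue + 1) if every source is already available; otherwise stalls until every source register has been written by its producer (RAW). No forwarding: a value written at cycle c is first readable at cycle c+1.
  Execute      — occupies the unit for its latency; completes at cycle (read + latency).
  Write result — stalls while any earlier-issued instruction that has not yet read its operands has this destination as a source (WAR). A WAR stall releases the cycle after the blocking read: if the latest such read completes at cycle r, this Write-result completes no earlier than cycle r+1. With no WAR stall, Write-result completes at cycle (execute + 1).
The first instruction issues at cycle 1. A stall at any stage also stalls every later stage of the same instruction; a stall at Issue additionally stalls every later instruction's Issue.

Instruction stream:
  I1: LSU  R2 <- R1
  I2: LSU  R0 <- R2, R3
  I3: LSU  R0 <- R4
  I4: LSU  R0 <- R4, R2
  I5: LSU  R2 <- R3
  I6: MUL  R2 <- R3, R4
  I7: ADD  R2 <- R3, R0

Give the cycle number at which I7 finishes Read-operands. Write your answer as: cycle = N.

cycle = 31

cycle 1: issue I1 (LSU)
cycle 2: I1 read-ops
cycle 3: I1 finished on LSU
cycle 4: I1→R2
cycle 5: issue I2 (LSU)
cycle 6: I2 read-ops
cycle 7: I2 finished on LSU
cycle 8: I2→R0
cycle 9: issue I3 (LSU)
cycle 10: I3 read-ops
cycle 11: I3 finished on LSU
cycle 12: I3→R0
cycle 13: issue I4 (LSU)
cycle 14: I4 read-ops
cycle 15: I4 finished on LSU
cycle 16: I4→R0
cycle 17: issue I5 (LSU)
cycle 18: I5 read-ops
cycle 19: I5 finished on LSU
cycle 20: I5→R2
cycle 21: issue I6 (MUL)
cycle 22: I6 read-ops
cycle 28: I6 finished on MUL
cycle 29: I6→R2
cycle 30: issue I7 (ADD)
cycle 31: I7 read-ops
cycle 33: I7 finished on ADD
cycle 34: I7→R2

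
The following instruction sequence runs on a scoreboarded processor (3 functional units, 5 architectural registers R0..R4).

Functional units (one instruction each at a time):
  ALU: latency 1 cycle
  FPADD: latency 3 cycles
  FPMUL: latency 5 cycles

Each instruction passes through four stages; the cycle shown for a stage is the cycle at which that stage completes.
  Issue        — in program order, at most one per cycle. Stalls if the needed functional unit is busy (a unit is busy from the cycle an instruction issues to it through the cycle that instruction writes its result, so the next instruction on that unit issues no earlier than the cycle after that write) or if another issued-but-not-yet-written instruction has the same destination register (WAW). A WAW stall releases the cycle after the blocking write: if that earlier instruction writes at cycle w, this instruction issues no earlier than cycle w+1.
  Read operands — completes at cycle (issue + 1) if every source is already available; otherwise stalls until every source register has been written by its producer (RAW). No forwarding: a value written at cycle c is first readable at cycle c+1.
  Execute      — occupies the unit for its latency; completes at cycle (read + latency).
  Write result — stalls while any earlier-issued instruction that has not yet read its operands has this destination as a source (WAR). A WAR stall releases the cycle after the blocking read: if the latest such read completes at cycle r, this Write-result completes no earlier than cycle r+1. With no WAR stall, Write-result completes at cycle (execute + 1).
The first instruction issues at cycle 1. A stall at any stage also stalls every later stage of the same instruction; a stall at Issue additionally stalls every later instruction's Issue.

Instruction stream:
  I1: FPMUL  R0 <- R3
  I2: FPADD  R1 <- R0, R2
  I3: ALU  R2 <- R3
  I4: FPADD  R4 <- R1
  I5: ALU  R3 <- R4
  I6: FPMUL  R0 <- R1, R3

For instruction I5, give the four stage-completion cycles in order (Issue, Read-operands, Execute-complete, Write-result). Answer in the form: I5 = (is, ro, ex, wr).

I1  is:1  ro:2  ex:7  wr:8
I2  is:2  ro:9  ex:12  wr:13  — RAW R0: wait I1 write@8
I3  is:3  ro:4  ex:5  wr:10  — WAR R2: wait I2 read@9
I4  is:14  ro:15  ex:18  wr:19  — struct: FPADD busy until I2 writes@13
I5  is:15  ro:20  ex:21  wr:22  — RAW R4: wait I4 write@19
I6  is:16  ro:23  ex:28  wr:29  — RAW R3: wait I5 write@22

I5 = (15, 20, 21, 22)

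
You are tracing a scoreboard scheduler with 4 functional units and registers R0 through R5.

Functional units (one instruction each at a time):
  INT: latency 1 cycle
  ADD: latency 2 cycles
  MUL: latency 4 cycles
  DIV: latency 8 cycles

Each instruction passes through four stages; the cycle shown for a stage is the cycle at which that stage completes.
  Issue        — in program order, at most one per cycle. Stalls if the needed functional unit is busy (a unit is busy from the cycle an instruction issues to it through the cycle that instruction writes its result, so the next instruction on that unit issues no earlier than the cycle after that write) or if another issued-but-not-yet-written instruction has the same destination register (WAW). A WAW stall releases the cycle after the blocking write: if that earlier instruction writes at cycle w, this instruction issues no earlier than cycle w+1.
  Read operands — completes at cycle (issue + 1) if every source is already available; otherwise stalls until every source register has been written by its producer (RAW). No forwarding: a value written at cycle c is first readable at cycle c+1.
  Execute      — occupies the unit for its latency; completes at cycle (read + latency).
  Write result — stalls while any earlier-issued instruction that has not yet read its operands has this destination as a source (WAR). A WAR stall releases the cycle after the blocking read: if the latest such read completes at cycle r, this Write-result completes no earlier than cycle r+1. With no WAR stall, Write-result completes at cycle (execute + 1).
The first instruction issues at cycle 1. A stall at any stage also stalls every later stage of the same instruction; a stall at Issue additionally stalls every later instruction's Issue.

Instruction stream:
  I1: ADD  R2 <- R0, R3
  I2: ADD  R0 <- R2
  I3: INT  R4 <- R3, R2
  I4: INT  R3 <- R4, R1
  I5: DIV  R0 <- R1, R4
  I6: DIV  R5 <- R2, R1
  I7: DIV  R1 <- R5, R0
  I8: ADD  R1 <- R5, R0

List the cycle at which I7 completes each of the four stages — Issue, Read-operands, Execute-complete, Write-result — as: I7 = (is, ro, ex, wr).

c1: I1 issues→ADD
c2: I1 reads
c4: I1 exec-done
c5: I1 writes R2
c6: I2 issues→ADD
c7: I2 reads | I3 issues→INT
c8: I3 reads
c9: I2 exec-done | I3 exec-done
c10: I2 writes R0 | I3 writes R4
c11: I4 issues→INT
c12: I4 reads | I5 issues→DIV
c13: I4 exec-done | I5 reads
c14: I4 writes R3
c21: I5 exec-done
c22: I5 writes R0
c23: I6 issues→DIV
c24: I6 reads
c32: I6 exec-done
c33: I6 writes R5
c34: I7 issues→DIV
c35: I7 reads
c43: I7 exec-done
c44: I7 writes R1
c45: I8 issues→ADD
c46: I8 reads
c48: I8 exec-done
c49: I8 writes R1

I7 = (34, 35, 43, 44)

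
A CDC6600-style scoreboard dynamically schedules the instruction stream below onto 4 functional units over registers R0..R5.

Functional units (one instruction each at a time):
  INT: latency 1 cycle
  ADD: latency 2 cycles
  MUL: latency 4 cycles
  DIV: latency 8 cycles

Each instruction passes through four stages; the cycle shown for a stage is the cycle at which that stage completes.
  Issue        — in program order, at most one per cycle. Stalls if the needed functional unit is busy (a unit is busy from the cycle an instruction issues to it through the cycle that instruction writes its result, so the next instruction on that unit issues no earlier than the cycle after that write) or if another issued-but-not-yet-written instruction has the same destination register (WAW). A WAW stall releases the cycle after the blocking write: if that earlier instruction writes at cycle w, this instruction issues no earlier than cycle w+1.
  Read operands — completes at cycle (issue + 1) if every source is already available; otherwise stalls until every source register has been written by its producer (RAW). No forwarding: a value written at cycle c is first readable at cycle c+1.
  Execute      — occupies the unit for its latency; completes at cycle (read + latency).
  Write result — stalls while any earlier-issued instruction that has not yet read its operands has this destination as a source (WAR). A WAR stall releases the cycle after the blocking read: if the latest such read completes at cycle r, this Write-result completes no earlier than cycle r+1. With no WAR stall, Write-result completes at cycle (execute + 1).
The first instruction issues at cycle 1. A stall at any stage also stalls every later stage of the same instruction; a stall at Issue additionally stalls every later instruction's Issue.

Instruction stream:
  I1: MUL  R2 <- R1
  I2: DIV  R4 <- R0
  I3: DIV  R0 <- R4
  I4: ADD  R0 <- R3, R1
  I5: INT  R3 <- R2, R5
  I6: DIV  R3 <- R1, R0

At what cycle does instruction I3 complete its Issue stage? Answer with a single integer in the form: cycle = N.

[1] issue I1 (MUL)
[2] I1 read-ops, issue I2 (DIV)
[3] I2 read-ops
[6] I1 finished on MUL
[7] I1→R2
[11] I2 finished on DIV
[12] I2→R4
[13] issue I3 (DIV)
[14] I3 read-ops
[22] I3 finished on DIV
[23] I3→R0
[24] issue I4 (ADD)
[25] I4 read-ops, issue I5 (INT)
[26] I5 read-ops
[27] I4 finished on ADD, I5 finished on INT
[28] I4→R0, I5→R3
[29] issue I6 (DIV)
[30] I6 read-ops
[38] I6 finished on DIV
[39] I6→R3

cycle = 13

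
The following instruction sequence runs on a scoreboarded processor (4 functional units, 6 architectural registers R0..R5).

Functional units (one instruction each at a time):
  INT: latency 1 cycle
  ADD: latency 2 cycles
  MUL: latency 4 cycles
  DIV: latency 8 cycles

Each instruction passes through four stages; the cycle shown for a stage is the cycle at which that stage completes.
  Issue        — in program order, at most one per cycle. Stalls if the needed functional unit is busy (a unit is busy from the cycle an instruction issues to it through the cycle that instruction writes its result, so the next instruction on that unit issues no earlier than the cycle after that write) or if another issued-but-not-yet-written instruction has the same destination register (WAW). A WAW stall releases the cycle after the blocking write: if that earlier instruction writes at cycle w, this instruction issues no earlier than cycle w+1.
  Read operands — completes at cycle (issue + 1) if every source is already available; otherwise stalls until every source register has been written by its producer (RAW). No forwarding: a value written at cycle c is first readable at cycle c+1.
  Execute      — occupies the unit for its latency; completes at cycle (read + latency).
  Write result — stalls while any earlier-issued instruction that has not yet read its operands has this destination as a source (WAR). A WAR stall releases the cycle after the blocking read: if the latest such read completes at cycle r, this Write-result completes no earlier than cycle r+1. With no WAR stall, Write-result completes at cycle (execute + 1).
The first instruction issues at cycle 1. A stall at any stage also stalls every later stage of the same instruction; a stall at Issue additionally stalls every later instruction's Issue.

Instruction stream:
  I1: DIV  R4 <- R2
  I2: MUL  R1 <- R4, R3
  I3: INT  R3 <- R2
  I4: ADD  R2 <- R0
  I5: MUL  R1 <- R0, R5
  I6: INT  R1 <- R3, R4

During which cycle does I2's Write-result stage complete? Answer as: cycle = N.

I1: IS=1 RO=2 EX=10 WR=11
I2: IS=2 RO=12 EX=16 WR=17  [RAW R4: wait I1 write@11]
I3: IS=3 RO=4 EX=5 WR=13  [WAR R3: wait I2 read@12]
I4: IS=4 RO=5 EX=7 WR=8
I5: IS=18 RO=19 EX=23 WR=24  [struct: MUL busy until I2 writes@17]
I6: IS=25 RO=26 EX=27 WR=28  [WAW R1: wait I5 write@24]

cycle = 17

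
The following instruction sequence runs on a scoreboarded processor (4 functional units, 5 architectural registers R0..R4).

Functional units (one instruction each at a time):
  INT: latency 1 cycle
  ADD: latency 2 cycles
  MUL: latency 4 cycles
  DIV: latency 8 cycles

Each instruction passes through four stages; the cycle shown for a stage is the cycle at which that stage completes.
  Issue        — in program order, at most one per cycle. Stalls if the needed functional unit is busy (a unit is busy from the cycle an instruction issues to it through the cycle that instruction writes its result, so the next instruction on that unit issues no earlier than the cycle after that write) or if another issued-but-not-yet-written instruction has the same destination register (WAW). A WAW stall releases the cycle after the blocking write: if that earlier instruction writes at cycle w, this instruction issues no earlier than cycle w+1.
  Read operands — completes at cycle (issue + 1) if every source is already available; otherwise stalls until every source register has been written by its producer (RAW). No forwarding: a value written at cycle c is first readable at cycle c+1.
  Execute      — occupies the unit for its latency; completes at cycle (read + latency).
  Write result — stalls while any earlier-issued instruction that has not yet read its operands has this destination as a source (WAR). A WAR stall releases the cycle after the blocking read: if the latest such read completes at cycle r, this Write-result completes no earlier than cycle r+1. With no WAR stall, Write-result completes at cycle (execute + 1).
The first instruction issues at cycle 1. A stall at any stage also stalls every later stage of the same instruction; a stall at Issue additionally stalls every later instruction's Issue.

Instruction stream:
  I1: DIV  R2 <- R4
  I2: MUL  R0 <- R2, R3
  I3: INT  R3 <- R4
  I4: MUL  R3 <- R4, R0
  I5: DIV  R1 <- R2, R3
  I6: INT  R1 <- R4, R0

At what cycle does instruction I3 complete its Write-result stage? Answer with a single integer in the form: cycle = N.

cycle = 13

cycle 1: I1 dispatched to DIV
cycle 2: I1 operands ready · I2 dispatched to MUL
cycle 3: I3 dispatched to INT
cycle 4: I3 operands ready
cycle 5: I3 complete
cycle 10: I1 complete
cycle 11: R2←I1
cycle 12: I2 operands ready
cycle 13: R3←I3
cycle 16: I2 complete
cycle 17: R0←I2
cycle 18: I4 dispatched to MUL
cycle 19: I4 operands ready · I5 dispatched to DIV
cycle 23: I4 complete
cycle 24: R3←I4
cycle 25: I5 operands ready
cycle 33: I5 complete
cycle 34: R1←I5
cycle 35: I6 dispatched to INT
cycle 36: I6 operands ready
cycle 37: I6 complete
cycle 38: R1←I6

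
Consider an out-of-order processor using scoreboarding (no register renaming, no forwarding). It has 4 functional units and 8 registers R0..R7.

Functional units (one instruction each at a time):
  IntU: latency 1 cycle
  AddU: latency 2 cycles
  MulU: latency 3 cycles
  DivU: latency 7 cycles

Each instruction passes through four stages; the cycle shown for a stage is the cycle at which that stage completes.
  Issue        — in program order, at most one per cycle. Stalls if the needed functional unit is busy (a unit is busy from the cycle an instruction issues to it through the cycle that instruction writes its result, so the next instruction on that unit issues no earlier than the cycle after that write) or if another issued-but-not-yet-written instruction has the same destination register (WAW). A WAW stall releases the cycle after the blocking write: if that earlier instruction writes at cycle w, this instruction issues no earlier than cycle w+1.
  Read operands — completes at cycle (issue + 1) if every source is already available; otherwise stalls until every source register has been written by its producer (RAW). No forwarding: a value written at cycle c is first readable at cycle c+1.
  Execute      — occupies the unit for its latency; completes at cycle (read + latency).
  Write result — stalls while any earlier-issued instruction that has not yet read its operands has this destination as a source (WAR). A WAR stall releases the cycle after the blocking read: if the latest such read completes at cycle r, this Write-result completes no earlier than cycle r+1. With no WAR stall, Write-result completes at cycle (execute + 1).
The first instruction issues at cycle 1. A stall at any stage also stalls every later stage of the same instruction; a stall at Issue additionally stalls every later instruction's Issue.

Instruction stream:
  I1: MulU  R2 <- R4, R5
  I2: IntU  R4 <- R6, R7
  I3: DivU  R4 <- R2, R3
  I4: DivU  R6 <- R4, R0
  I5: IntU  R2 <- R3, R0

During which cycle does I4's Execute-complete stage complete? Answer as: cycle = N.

1) issue 1, read 2, done 5, write 6
2) issue 2, read 3, done 4, write 5
3) issue 6, read 7, done 14, write 15  <WAW R4: wait I2 write@5>
4) issue 16, read 17, done 24, write 25  <struct: DivU busy until I3 writes@15>
5) issue 17, read 18, done 19, write 20

cycle = 24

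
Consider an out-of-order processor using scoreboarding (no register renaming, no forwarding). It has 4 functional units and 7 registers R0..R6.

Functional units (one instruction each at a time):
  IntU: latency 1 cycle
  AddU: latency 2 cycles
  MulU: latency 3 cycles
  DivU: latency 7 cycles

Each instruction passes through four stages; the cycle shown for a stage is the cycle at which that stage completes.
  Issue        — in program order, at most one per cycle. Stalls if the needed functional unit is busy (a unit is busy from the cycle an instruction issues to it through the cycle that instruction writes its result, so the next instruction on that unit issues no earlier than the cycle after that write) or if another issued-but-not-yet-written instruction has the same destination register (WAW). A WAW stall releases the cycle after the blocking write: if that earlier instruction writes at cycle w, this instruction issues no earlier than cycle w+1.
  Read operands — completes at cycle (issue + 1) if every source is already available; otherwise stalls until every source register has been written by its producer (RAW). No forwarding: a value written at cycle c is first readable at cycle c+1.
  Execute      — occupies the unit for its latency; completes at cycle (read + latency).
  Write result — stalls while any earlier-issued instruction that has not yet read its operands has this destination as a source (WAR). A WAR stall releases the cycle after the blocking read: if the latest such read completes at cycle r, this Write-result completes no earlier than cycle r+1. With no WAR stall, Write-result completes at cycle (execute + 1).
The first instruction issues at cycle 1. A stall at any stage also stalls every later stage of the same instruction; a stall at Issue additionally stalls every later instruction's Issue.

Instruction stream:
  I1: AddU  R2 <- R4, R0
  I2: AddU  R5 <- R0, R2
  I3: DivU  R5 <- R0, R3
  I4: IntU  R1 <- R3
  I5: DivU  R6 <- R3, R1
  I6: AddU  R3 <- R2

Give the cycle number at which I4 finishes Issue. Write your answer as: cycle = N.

cycle = 12

c1: I1→AddU
c2: I1 RO
c4: I1 EX
c5: I1 WR R2
c6: I2→AddU
c7: I2 RO
c9: I2 EX
c10: I2 WR R5
c11: I3→DivU
c12: I3 RO; I4→IntU
c13: I4 RO
c14: I4 EX
c15: I4 WR R1
c19: I3 EX
c20: I3 WR R5
c21: I5→DivU
c22: I5 RO; I6→AddU
c23: I6 RO
c25: I6 EX
c26: I6 WR R3
c29: I5 EX
c30: I5 WR R6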